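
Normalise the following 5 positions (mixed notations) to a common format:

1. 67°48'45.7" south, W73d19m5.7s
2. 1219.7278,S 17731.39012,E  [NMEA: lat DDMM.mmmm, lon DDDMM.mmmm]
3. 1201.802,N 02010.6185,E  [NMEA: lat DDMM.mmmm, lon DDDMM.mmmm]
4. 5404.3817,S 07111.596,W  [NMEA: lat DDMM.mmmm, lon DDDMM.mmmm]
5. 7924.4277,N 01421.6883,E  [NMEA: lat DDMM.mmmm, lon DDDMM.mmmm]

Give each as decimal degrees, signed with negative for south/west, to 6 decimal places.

1. -67.812694, -73.318250
2. -12.328797, 177.523169
3. 12.030033, 20.176975
4. -54.073028, -71.193267
5. 79.407128, 14.361472

Point 1:
  Latitude: 67° + 48/60 + 45.7/3600 = 67 + 0.800000 + 0.012694 = 67.8126944
  S → negative
  Longitude: 73 + 19/60 + 5.7/3600 = 73.3182500
  hemisphere W, so the sign is −
Point 2:
  φ: degrees = first 2 digits = 12, minutes = 19.7278; 12 + 19.7278/60 = 12.3287967
  S ⇒ negate
  Longitude: split at 3 digits → 177° and 31.39012′; 177 + 31.39012/60 = 177.5231687
  E ⇒ keep positive
Point 3:
  φ: split at 2 digits → 12° and 1.802′; 12 + 1.802/60 = 12.0300333
  N ⇒ keep positive
  Lon: split at 3 digits → 020° and 10.6185′; 20 + 10.6185/60 = 20.1769750
  E ⇒ keep positive
Point 4:
  φ: split at 2 digits → 54° and 4.3817′; 54 + 4.3817/60 = 54.0730283
  hemisphere S, so the sign is −
  λ: degrees = first 3 digits = 71, minutes = 11.596; 71 + 11.596/60 = 71.1932667
  W → negative
Point 5:
  φ: split at 2 digits → 79° and 24.4277′; 79 + 24.4277/60 = 79.4071283
  N → positive
  Lon: degrees = first 3 digits = 14, minutes = 21.6883; 14 + 21.6883/60 = 14.3614717
  E → positive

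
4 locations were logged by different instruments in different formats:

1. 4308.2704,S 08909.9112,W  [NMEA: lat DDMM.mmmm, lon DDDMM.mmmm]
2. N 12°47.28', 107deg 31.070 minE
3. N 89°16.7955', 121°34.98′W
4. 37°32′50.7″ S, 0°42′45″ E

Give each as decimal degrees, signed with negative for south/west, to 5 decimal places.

Point 1:
  φ: split at 2 digits → 43° and 8.2704′; 43 + 8.2704/60 = 43.137840
  S ⇒ negate
  Lon: degrees = first 3 digits = 89, minutes = 9.9112; 89 + 9.9112/60 = 89.165187
  hemisphere W, so the sign is −
Point 2:
  φ: 12 + 47.28/60 = 12.788000
  N → positive
  Lon: 107 + 31.07/60 = 107.517833
  E ⇒ keep positive
Point 3:
  Latitude: 16.7955′ = 0.279925°; total 89.279925
  N → positive
  λ: 34.98′ = 0.583000°; total 121.583000
  W → negative
Point 4:
  Lat: 32′ + 50.7″ = 32.84500′; 37 + 32.84500/60 = 37.547417
  hemisphere S, so the sign is −
  Lon: 0 + 42/60 + 45/3600 = 0.712500
  E → positive

1. -43.13784, -89.16519
2. 12.78800, 107.51783
3. 89.27993, -121.58300
4. -37.54742, 0.71250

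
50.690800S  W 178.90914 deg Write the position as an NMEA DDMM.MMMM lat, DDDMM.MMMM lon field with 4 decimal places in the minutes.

Latitude: 50° + 0.690800 × 60 = 50° 41.448000′
λ: minutes = (178.909140 − 178) × 60 = 54.548400

5041.4480,S / 17854.5484,W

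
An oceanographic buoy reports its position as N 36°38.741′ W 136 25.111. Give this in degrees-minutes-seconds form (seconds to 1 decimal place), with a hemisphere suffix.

36°38′44.5″ N, 136°25′6.7″ W

φ: 38.74100′ → 38′ and 0.74100 × 60 = 44.460″
Longitude: fractional minutes 0.11100 × 60 = 6.660″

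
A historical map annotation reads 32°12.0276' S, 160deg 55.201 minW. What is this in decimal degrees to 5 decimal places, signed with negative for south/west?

Latitude: 32 + 12.0276/60 = 32.200460
S → negative
λ: 160 + 55.201/60 = 160.920017
W → negative

-32.20046, -160.92002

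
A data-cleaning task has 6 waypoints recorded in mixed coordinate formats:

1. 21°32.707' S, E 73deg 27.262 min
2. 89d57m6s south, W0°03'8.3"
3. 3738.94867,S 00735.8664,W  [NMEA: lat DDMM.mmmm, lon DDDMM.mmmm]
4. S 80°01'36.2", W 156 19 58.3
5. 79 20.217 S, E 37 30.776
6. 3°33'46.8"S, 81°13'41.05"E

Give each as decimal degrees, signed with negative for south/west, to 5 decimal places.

Point 1:
  φ: 21 + 32.707/60 = 21.545117
  S ⇒ negate
  Lon: 73 + 27.262/60 = 73.454367
  E ⇒ keep positive
Point 2:
  Lat: 89 + 57/60 + 6/3600 = 89.951667
  S → negative
  λ: 0° + 3/60 + 8.3/3600 = 0 + 0.050000 + 0.002306 = 0.052306
  W → negative
Point 3:
  Lat: split at 2 digits → 37° and 38.94867′; 37 + 38.94867/60 = 37.649145
  S → negative
  Longitude: degrees = first 3 digits = 7, minutes = 35.8664; 7 + 35.8664/60 = 7.597773
  hemisphere W, so the sign is −
Point 4:
  Latitude: 80° + 1/60 + 36.2/3600 = 80 + 0.016667 + 0.010056 = 80.026722
  S ⇒ negate
  Longitude: 156° + 19/60 + 58.3/3600 = 156 + 0.316667 + 0.016194 = 156.332861
  W ⇒ negate
Point 5:
  Lat: 79 + 20.217/60 = 79.336950
  hemisphere S, so the sign is −
  Lon: 37 + 30.776/60 = 37.512933
  E → positive
Point 6:
  φ: 3 + 33/60 + 46.8/3600 = 3.563000
  S → negative
  Lon: 81 + 13/60 + 41.05/3600 = 81.228069
  E ⇒ keep positive

1. -21.54512, 73.45437
2. -89.95167, -0.05231
3. -37.64914, -7.59777
4. -80.02672, -156.33286
5. -79.33695, 37.51293
6. -3.56300, 81.22807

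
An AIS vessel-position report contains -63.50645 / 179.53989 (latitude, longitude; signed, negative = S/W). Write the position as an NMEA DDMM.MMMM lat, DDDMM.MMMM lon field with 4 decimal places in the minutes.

6330.3870,S / 17932.3934,E

Latitude is negative → S; |value| = 63.506450
φ: fractional part 0.506450 → 30.387000 minutes
Longitude: 179° + 0.539890 × 60 = 179° 32.393400′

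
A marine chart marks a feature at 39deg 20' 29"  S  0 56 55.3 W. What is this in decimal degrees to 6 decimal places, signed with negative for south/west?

-39.341389, -0.948694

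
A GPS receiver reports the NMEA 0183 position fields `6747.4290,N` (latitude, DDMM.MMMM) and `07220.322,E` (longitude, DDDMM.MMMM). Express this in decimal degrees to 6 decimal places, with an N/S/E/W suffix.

67.790483° N, 72.338700° E

φ: split at 2 digits → 67° and 47.429′; 67 + 47.429/60 = 67.7904833
λ: split at 3 digits → 072° and 20.322′; 72 + 20.322/60 = 72.3387000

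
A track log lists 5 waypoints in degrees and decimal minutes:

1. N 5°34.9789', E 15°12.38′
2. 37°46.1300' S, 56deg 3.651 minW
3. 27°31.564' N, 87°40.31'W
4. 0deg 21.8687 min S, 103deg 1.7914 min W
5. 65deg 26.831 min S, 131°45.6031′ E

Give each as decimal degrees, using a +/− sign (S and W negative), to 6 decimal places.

Point 1:
  Latitude: 5 + 34.9789/60 = 5.5829817
  N ⇒ keep positive
  Longitude: 12.38′ = 0.206333°; total 15.2063333
  E → positive
Point 2:
  Lat: 37 + 46.13/60 = 37.7688333
  hemisphere S, so the sign is −
  Longitude: 56 + 3.651/60 = 56.0608500
  hemisphere W, so the sign is −
Point 3:
  Lat: 27 + 31.564/60 = 27.5260667
  N ⇒ keep positive
  λ: 40.31′ = 0.671833°; total 87.6718333
  W ⇒ negate
Point 4:
  Lat: 0 + 21.8687/60 = 0.3644783
  S → negative
  Longitude: 1.7914′ = 0.029857°; total 103.0298567
  W ⇒ negate
Point 5:
  Latitude: 26.831′ = 0.447183°; total 65.4471833
  hemisphere S, so the sign is −
  Lon: 131 + 45.6031/60 = 131.7600517
  E ⇒ keep positive

1. 5.582982, 15.206333
2. -37.768833, -56.060850
3. 27.526067, -87.671833
4. -0.364478, -103.029857
5. -65.447183, 131.760052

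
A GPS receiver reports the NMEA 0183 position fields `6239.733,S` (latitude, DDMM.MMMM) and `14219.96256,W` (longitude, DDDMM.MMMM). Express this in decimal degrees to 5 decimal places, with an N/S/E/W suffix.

62.66222° S, 142.33271° W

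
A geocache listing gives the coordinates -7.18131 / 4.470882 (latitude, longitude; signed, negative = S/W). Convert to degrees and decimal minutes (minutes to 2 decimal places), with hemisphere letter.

7° 10.88′ S, 4° 28.25′ E

Latitude is negative → S; |value| = 7.181310
Latitude: minutes = (7.181310 − 7) × 60 = 10.8786
Longitude: 4° + 0.470882 × 60 = 4° 28.2529′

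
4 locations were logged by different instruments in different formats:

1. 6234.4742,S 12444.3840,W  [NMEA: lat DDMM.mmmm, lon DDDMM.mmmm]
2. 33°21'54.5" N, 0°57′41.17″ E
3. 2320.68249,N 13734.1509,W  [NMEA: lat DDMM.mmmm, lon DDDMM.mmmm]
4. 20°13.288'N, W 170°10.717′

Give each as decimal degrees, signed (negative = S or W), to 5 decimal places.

1. -62.57457, -124.73973
2. 33.36514, 0.96144
3. 23.34471, -137.56918
4. 20.22147, -170.17862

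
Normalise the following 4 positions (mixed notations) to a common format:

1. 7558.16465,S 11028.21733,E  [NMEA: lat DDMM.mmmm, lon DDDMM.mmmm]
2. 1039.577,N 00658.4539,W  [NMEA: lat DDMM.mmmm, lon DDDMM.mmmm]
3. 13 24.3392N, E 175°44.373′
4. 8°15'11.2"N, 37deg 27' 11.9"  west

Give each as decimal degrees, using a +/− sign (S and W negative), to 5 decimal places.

Point 1:
  φ: split at 2 digits → 75° and 58.16465′; 75 + 58.16465/60 = 75.969411
  S ⇒ negate
  Longitude: split at 3 digits → 110° and 28.21733′; 110 + 28.21733/60 = 110.470289
  E → positive
Point 2:
  Lat: degrees = first 2 digits = 10, minutes = 39.577; 10 + 39.577/60 = 10.659617
  N → positive
  λ: split at 3 digits → 006° and 58.4539′; 6 + 58.4539/60 = 6.974232
  W → negative
Point 3:
  Latitude: 24.3392′ = 0.405653°; total 13.405653
  N ⇒ keep positive
  Lon: 175 + 44.373/60 = 175.739550
  E ⇒ keep positive
Point 4:
  φ: 15′ + 11.2″ = 15.18667′; 8 + 15.18667/60 = 8.253111
  N → positive
  λ: 27′ + 11.9″ = 27.19833′; 37 + 27.19833/60 = 37.453306
  W → negative

1. -75.96941, 110.47029
2. 10.65962, -6.97423
3. 13.40565, 175.73955
4. 8.25311, -37.45331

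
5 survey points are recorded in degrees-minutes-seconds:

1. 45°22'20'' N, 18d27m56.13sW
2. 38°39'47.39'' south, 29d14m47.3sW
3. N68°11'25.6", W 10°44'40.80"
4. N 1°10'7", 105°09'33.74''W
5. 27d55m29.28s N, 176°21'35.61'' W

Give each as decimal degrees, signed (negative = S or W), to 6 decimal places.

1. 45.372222, -18.465592
2. -38.663164, -29.246472
3. 68.190444, -10.744667
4. 1.168611, -105.159372
5. 27.924800, -176.359892

Point 1:
  φ: 45° + 22/60 + 20/3600 = 45 + 0.366667 + 0.005556 = 45.3722222
  N ⇒ keep positive
  Longitude: 18° + 27/60 + 56.13/3600 = 18 + 0.450000 + 0.015592 = 18.4655917
  hemisphere W, so the sign is −
Point 2:
  φ: 38 + 39/60 + 47.39/3600 = 38.6631639
  S ⇒ negate
  λ: 29 + 14/60 + 47.3/3600 = 29.2464722
  hemisphere W, so the sign is −
Point 3:
  φ: 68° + 11/60 + 25.6/3600 = 68 + 0.183333 + 0.007111 = 68.1904444
  N → positive
  Lon: 10° + 44/60 + 40.8/3600 = 10 + 0.733333 + 0.011333 = 10.7446667
  W → negative
Point 4:
  φ: 1 + 10/60 + 7/3600 = 1.1686111
  N → positive
  λ: 105° + 9/60 + 33.74/3600 = 105 + 0.150000 + 0.009372 = 105.1593722
  W ⇒ negate
Point 5:
  Lat: 27 + 55/60 + 29.28/3600 = 27.9248000
  N → positive
  λ: 176° + 21/60 + 35.61/3600 = 176 + 0.350000 + 0.009892 = 176.3598917
  W → negative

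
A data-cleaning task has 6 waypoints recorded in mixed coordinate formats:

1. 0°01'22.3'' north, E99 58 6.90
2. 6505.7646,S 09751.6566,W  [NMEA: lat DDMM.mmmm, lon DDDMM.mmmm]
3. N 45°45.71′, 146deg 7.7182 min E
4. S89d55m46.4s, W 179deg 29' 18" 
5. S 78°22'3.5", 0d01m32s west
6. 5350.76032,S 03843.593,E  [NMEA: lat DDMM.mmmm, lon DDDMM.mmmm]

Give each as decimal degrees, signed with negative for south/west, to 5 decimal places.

Point 1:
  φ: 0° + 1/60 + 22.3/3600 = 0 + 0.016667 + 0.006194 = 0.022861
  N → positive
  λ: 99 + 58/60 + 6.9/3600 = 99.968583
  E ⇒ keep positive
Point 2:
  φ: split at 2 digits → 65° and 5.7646′; 65 + 5.7646/60 = 65.096077
  S ⇒ negate
  λ: split at 3 digits → 097° and 51.6566′; 97 + 51.6566/60 = 97.860943
  W → negative
Point 3:
  Lat: 45.71′ = 0.761833°; total 45.761833
  N → positive
  λ: 146 + 7.7182/60 = 146.128637
  E → positive
Point 4:
  φ: 89° + 55/60 + 46.4/3600 = 89 + 0.916667 + 0.012889 = 89.929556
  S → negative
  Lon: 179 + 29/60 + 18/3600 = 179.488333
  W ⇒ negate
Point 5:
  Lat: 78 + 22/60 + 3.5/3600 = 78.367639
  S → negative
  Lon: 1′ + 32″ = 1.53333′; 0 + 1.53333/60 = 0.025556
  hemisphere W, so the sign is −
Point 6:
  Lat: split at 2 digits → 53° and 50.76032′; 53 + 50.76032/60 = 53.846005
  S → negative
  Lon: degrees = first 3 digits = 38, minutes = 43.593; 38 + 43.593/60 = 38.726550
  E ⇒ keep positive

1. 0.02286, 99.96858
2. -65.09608, -97.86094
3. 45.76183, 146.12864
4. -89.92956, -179.48833
5. -78.36764, -0.02556
6. -53.84601, 38.72655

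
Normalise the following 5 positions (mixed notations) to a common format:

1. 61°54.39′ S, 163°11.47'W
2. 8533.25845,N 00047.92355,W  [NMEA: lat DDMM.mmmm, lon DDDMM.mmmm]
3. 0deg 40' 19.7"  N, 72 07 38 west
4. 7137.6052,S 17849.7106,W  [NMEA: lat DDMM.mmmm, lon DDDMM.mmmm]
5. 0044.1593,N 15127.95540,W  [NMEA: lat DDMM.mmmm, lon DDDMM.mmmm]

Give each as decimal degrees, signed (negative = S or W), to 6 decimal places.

1. -61.906500, -163.191167
2. 85.554308, -0.798726
3. 0.672139, -72.127222
4. -71.626753, -178.828510
5. 0.735988, -151.465923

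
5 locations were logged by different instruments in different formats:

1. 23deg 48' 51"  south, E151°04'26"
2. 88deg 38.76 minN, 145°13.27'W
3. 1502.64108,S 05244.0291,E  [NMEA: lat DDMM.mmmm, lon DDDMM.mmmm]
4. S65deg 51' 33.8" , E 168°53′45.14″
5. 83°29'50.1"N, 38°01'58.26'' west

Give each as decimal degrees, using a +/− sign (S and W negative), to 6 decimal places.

Point 1:
  φ: 23 + 48/60 + 51/3600 = 23.8141667
  hemisphere S, so the sign is −
  Longitude: 151° + 4/60 + 26/3600 = 151 + 0.066667 + 0.007222 = 151.0738889
  E → positive
Point 2:
  φ: 38.76′ = 0.646000°; total 88.6460000
  N ⇒ keep positive
  Longitude: 145 + 13.27/60 = 145.2211667
  hemisphere W, so the sign is −
Point 3:
  φ: split at 2 digits → 15° and 2.64108′; 15 + 2.64108/60 = 15.0440180
  hemisphere S, so the sign is −
  λ: split at 3 digits → 052° and 44.0291′; 52 + 44.0291/60 = 52.7338183
  E ⇒ keep positive
Point 4:
  φ: 65° + 51/60 + 33.8/3600 = 65 + 0.850000 + 0.009389 = 65.8593889
  S → negative
  λ: 168° + 53/60 + 45.14/3600 = 168 + 0.883333 + 0.012539 = 168.8958722
  E → positive
Point 5:
  Lat: 29′ + 50.1″ = 29.83500′; 83 + 29.83500/60 = 83.4972500
  N ⇒ keep positive
  Longitude: 1′ + 58.26″ = 1.97100′; 38 + 1.97100/60 = 38.0328500
  W → negative

1. -23.814167, 151.073889
2. 88.646000, -145.221167
3. -15.044018, 52.733818
4. -65.859389, 168.895872
5. 83.497250, -38.032850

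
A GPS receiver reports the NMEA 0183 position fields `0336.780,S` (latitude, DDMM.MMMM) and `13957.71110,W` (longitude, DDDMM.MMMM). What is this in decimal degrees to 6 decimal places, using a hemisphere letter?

3.613000° S, 139.961852° W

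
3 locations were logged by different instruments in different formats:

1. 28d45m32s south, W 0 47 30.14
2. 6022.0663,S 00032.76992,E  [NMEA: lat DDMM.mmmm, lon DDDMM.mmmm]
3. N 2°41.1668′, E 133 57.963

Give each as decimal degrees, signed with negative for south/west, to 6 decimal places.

1. -28.758889, -0.791706
2. -60.367772, 0.546165
3. 2.686113, 133.966050

Point 1:
  Latitude: 45′ + 32″ = 45.53333′; 28 + 45.53333/60 = 28.7588889
  hemisphere S, so the sign is −
  Longitude: 0 + 47/60 + 30.14/3600 = 0.7917056
  W ⇒ negate
Point 2:
  φ: degrees = first 2 digits = 60, minutes = 22.0663; 60 + 22.0663/60 = 60.3677717
  hemisphere S, so the sign is −
  λ: split at 3 digits → 000° and 32.76992′; 0 + 32.76992/60 = 0.5461653
  E → positive
Point 3:
  Latitude: 41.1668′ = 0.686113°; total 2.6861133
  N ⇒ keep positive
  Lon: 133 + 57.963/60 = 133.9660500
  E ⇒ keep positive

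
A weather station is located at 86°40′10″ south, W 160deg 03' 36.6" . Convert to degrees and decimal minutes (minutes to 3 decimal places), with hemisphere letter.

Latitude: seconds/60 = 0.16667; minutes = 40 + 0.16667 = 40.16667
Longitude: seconds/60 = 0.61000; minutes = 3 + 0.61000 = 3.61000

86° 40.167′ S, 160° 3.610′ W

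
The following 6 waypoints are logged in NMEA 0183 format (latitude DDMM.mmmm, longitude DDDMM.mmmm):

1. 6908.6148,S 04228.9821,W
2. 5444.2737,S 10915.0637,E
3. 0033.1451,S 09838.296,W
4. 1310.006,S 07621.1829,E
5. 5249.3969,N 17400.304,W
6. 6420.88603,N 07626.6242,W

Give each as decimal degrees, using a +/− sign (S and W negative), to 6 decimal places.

1. -69.143580, -42.483035
2. -54.737895, 109.251062
3. -0.552418, -98.638267
4. -13.166767, 76.353048
5. 52.823282, -174.005067
6. 64.348101, -76.443737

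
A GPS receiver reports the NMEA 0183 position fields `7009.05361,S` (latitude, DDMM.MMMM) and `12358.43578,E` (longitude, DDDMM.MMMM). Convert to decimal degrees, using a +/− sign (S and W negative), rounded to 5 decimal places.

φ: split at 2 digits → 70° and 9.05361′; 70 + 9.05361/60 = 70.150894
S → negative
Longitude: degrees = first 3 digits = 123, minutes = 58.43578; 123 + 58.43578/60 = 123.973930
E → positive

-70.15089, 123.97393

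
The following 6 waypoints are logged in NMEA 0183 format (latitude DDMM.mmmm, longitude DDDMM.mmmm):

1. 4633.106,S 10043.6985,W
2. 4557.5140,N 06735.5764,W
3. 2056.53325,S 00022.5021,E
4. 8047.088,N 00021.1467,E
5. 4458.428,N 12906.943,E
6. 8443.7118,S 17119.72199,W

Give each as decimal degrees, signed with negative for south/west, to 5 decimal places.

1. -46.55177, -100.72831
2. 45.95857, -67.59294
3. -20.94222, 0.37504
4. 80.78480, 0.35245
5. 44.97380, 129.11572
6. -84.72853, -171.32870

Point 1:
  Latitude: degrees = first 2 digits = 46, minutes = 33.106; 46 + 33.106/60 = 46.551767
  hemisphere S, so the sign is −
  λ: split at 3 digits → 100° and 43.6985′; 100 + 43.6985/60 = 100.728308
  W ⇒ negate
Point 2:
  Latitude: split at 2 digits → 45° and 57.514′; 45 + 57.514/60 = 45.958567
  N → positive
  Longitude: degrees = first 3 digits = 67, minutes = 35.5764; 67 + 35.5764/60 = 67.592940
  W → negative
Point 3:
  Lat: degrees = first 2 digits = 20, minutes = 56.53325; 20 + 56.53325/60 = 20.942221
  S ⇒ negate
  λ: degrees = first 3 digits = 0, minutes = 22.5021; 0 + 22.5021/60 = 0.375035
  E → positive
Point 4:
  φ: split at 2 digits → 80° and 47.088′; 80 + 47.088/60 = 80.784800
  N ⇒ keep positive
  Lon: split at 3 digits → 000° and 21.1467′; 0 + 21.1467/60 = 0.352445
  E ⇒ keep positive
Point 5:
  Lat: split at 2 digits → 44° and 58.428′; 44 + 58.428/60 = 44.973800
  N → positive
  Longitude: split at 3 digits → 129° and 6.943′; 129 + 6.943/60 = 129.115717
  E ⇒ keep positive
Point 6:
  Lat: degrees = first 2 digits = 84, minutes = 43.7118; 84 + 43.7118/60 = 84.728530
  hemisphere S, so the sign is −
  Longitude: degrees = first 3 digits = 171, minutes = 19.72199; 171 + 19.72199/60 = 171.328700
  hemisphere W, so the sign is −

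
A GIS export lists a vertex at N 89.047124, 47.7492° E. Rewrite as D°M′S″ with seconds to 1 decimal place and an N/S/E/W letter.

89°02′49.6″ N, 47°44′57.1″ E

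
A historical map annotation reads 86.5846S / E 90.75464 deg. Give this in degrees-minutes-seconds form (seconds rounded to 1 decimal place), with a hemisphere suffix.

86°35′4.6″ S, 90°45′16.7″ E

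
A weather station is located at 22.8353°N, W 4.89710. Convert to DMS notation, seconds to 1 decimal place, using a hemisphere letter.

22°50′7.1″ N, 4°53′49.6″ W

Lat: whole degrees 22; 50.11800′ → 50′ and 7.080″
λ: 0.897100° → 53.82600′; 0.82600 × 60 = 49.560″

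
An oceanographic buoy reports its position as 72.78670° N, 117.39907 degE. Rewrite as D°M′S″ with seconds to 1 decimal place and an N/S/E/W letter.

Lat: whole degrees 72; 47.20200′ → 47′ and 12.120″
Lon: 0.399070 × 60 = 23.94420′ → 23′, remainder × 60 = 56.652″

72°47′12.1″ N, 117°23′56.7″ E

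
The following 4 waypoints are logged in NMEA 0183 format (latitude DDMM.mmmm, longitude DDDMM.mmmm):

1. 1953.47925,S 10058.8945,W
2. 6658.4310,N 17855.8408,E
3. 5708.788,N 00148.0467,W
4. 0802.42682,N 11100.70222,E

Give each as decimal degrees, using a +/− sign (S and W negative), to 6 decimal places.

1. -19.891321, -100.981575
2. 66.973850, 178.930680
3. 57.146467, -1.800778
4. 8.040447, 111.011704

Point 1:
  φ: degrees = first 2 digits = 19, minutes = 53.47925; 19 + 53.47925/60 = 19.8913208
  S → negative
  λ: degrees = first 3 digits = 100, minutes = 58.8945; 100 + 58.8945/60 = 100.9815750
  hemisphere W, so the sign is −
Point 2:
  Lat: degrees = first 2 digits = 66, minutes = 58.431; 66 + 58.431/60 = 66.9738500
  N ⇒ keep positive
  Longitude: split at 3 digits → 178° and 55.8408′; 178 + 55.8408/60 = 178.9306800
  E ⇒ keep positive
Point 3:
  Latitude: split at 2 digits → 57° and 8.788′; 57 + 8.788/60 = 57.1464667
  N ⇒ keep positive
  Longitude: degrees = first 3 digits = 1, minutes = 48.0467; 1 + 48.0467/60 = 1.8007783
  hemisphere W, so the sign is −
Point 4:
  Latitude: degrees = first 2 digits = 8, minutes = 2.42682; 8 + 2.42682/60 = 8.0404470
  N ⇒ keep positive
  Longitude: degrees = first 3 digits = 111, minutes = 0.70222; 111 + 0.70222/60 = 111.0117037
  E → positive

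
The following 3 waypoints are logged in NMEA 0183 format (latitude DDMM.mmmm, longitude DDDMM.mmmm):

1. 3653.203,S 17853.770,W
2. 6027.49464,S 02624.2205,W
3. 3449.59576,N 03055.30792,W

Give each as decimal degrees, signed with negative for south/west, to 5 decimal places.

1. -36.88672, -178.89617
2. -60.45824, -26.40368
3. 34.82660, -30.92180

Point 1:
  Lat: split at 2 digits → 36° and 53.203′; 36 + 53.203/60 = 36.886717
  S → negative
  λ: degrees = first 3 digits = 178, minutes = 53.77; 178 + 53.77/60 = 178.896167
  W ⇒ negate
Point 2:
  φ: degrees = first 2 digits = 60, minutes = 27.49464; 60 + 27.49464/60 = 60.458244
  hemisphere S, so the sign is −
  λ: degrees = first 3 digits = 26, minutes = 24.2205; 26 + 24.2205/60 = 26.403675
  hemisphere W, so the sign is −
Point 3:
  Latitude: split at 2 digits → 34° and 49.59576′; 34 + 49.59576/60 = 34.826596
  N → positive
  Lon: degrees = first 3 digits = 30, minutes = 55.30792; 30 + 55.30792/60 = 30.921799
  hemisphere W, so the sign is −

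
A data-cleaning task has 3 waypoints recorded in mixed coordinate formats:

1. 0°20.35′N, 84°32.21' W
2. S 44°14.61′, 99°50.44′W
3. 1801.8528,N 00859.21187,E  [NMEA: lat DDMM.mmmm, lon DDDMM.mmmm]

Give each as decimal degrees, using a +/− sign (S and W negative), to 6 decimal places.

1. 0.339167, -84.536833
2. -44.243500, -99.840667
3. 18.030880, 8.986865

Point 1:
  Lat: 20.35′ = 0.339167°; total 0.3391667
  N → positive
  λ: 84 + 32.21/60 = 84.5368333
  W ⇒ negate
Point 2:
  Lat: 44 + 14.61/60 = 44.2435000
  S ⇒ negate
  Lon: 50.44′ = 0.840667°; total 99.8406667
  W → negative
Point 3:
  φ: degrees = first 2 digits = 18, minutes = 1.8528; 18 + 1.8528/60 = 18.0308800
  N ⇒ keep positive
  λ: split at 3 digits → 008° and 59.21187′; 8 + 59.21187/60 = 8.9868645
  E → positive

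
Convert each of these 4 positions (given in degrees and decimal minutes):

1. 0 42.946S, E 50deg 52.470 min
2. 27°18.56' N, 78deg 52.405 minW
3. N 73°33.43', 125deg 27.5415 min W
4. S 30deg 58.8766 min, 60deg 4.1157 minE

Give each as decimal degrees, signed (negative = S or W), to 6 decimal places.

Point 1:
  φ: 42.946′ = 0.715767°; total 0.7157667
  S ⇒ negate
  Longitude: 50 + 52.47/60 = 50.8745000
  E ⇒ keep positive
Point 2:
  Lat: 27 + 18.56/60 = 27.3093333
  N → positive
  Longitude: 52.405′ = 0.873417°; total 78.8734167
  hemisphere W, so the sign is −
Point 3:
  φ: 33.43′ = 0.557167°; total 73.5571667
  N ⇒ keep positive
  Lon: 27.5415′ = 0.459025°; total 125.4590250
  W → negative
Point 4:
  Latitude: 58.8766′ = 0.981277°; total 30.9812767
  S → negative
  Longitude: 60 + 4.1157/60 = 60.0685950
  E ⇒ keep positive

1. -0.715767, 50.874500
2. 27.309333, -78.873417
3. 73.557167, -125.459025
4. -30.981277, 60.068595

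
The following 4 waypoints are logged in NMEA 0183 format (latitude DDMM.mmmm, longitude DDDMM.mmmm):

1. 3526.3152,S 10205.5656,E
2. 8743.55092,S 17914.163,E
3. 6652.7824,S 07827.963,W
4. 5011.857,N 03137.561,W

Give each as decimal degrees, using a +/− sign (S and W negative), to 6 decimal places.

Point 1:
  φ: degrees = first 2 digits = 35, minutes = 26.3152; 35 + 26.3152/60 = 35.4385867
  S → negative
  Lon: split at 3 digits → 102° and 5.5656′; 102 + 5.5656/60 = 102.0927600
  E ⇒ keep positive
Point 2:
  Latitude: split at 2 digits → 87° and 43.55092′; 87 + 43.55092/60 = 87.7258487
  S ⇒ negate
  λ: degrees = first 3 digits = 179, minutes = 14.163; 179 + 14.163/60 = 179.2360500
  E → positive
Point 3:
  Lat: split at 2 digits → 66° and 52.7824′; 66 + 52.7824/60 = 66.8797067
  hemisphere S, so the sign is −
  λ: split at 3 digits → 078° and 27.963′; 78 + 27.963/60 = 78.4660500
  W → negative
Point 4:
  Latitude: degrees = first 2 digits = 50, minutes = 11.857; 50 + 11.857/60 = 50.1976167
  N → positive
  λ: degrees = first 3 digits = 31, minutes = 37.561; 31 + 37.561/60 = 31.6260167
  hemisphere W, so the sign is −

1. -35.438587, 102.092760
2. -87.725849, 179.236050
3. -66.879707, -78.466050
4. 50.197617, -31.626017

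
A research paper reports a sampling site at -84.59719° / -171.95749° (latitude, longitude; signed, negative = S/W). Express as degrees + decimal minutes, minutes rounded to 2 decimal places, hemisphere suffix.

84° 35.83′ S, 171° 57.45′ W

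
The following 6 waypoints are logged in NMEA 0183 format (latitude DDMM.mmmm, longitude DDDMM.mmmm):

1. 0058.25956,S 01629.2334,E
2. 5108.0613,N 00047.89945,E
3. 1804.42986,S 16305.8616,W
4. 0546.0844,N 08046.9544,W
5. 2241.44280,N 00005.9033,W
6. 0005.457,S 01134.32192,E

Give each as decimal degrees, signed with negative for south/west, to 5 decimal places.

1. -0.97099, 16.48722
2. 51.13436, 0.79832
3. -18.07383, -163.09769
4. 5.76807, -80.78257
5. 22.69071, -0.09839
6. -0.09095, 11.57203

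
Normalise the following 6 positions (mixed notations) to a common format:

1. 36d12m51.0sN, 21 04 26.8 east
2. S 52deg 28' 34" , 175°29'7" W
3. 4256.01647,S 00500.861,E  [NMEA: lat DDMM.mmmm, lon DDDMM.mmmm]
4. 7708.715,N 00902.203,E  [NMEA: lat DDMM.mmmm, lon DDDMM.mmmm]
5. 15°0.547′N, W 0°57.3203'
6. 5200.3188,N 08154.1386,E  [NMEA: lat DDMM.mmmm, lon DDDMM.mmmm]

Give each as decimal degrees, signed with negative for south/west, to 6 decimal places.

Point 1:
  Latitude: 36° + 12/60 + 51/3600 = 36 + 0.200000 + 0.014167 = 36.2141667
  N ⇒ keep positive
  Longitude: 21° + 4/60 + 26.8/3600 = 21 + 0.066667 + 0.007444 = 21.0741111
  E → positive
Point 2:
  φ: 52 + 28/60 + 34/3600 = 52.4761111
  hemisphere S, so the sign is −
  Lon: 175 + 29/60 + 7/3600 = 175.4852778
  W → negative
Point 3:
  Lat: degrees = first 2 digits = 42, minutes = 56.01647; 42 + 56.01647/60 = 42.9336078
  hemisphere S, so the sign is −
  Longitude: degrees = first 3 digits = 5, minutes = 0.861; 5 + 0.861/60 = 5.0143500
  E ⇒ keep positive
Point 4:
  Lat: degrees = first 2 digits = 77, minutes = 8.715; 77 + 8.715/60 = 77.1452500
  N → positive
  λ: degrees = first 3 digits = 9, minutes = 2.203; 9 + 2.203/60 = 9.0367167
  E → positive
Point 5:
  Latitude: 0.547′ = 0.009117°; total 15.0091167
  N → positive
  Longitude: 0 + 57.3203/60 = 0.9553383
  W → negative
Point 6:
  φ: degrees = first 2 digits = 52, minutes = 0.3188; 52 + 0.3188/60 = 52.0053133
  N → positive
  Longitude: split at 3 digits → 081° and 54.1386′; 81 + 54.1386/60 = 81.9023100
  E → positive

1. 36.214167, 21.074111
2. -52.476111, -175.485278
3. -42.933608, 5.014350
4. 77.145250, 9.036717
5. 15.009117, -0.955338
6. 52.005313, 81.902310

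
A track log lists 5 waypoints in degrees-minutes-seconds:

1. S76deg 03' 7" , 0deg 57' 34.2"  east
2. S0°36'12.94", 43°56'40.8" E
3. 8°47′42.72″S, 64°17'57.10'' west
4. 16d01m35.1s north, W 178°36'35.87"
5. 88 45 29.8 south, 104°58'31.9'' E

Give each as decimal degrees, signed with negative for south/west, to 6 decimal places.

1. -76.051944, 0.959500
2. -0.603594, 43.944667
3. -8.795200, -64.299194
4. 16.026417, -178.609964
5. -88.758278, 104.975528

Point 1:
  Lat: 76° + 3/60 + 7/3600 = 76 + 0.050000 + 0.001944 = 76.0519444
  S ⇒ negate
  Lon: 0 + 57/60 + 34.2/3600 = 0.9595000
  E ⇒ keep positive
Point 2:
  Latitude: 36′ + 12.94″ = 36.21567′; 0 + 36.21567/60 = 0.6035944
  hemisphere S, so the sign is −
  Longitude: 43 + 56/60 + 40.8/3600 = 43.9446667
  E → positive
Point 3:
  Latitude: 8° + 47/60 + 42.72/3600 = 8 + 0.783333 + 0.011867 = 8.7952000
  S ⇒ negate
  Longitude: 64 + 17/60 + 57.1/3600 = 64.2991944
  W ⇒ negate
Point 4:
  Lat: 1′ + 35.1″ = 1.58500′; 16 + 1.58500/60 = 16.0264167
  N ⇒ keep positive
  λ: 178 + 36/60 + 35.87/3600 = 178.6099639
  W → negative
Point 5:
  Latitude: 88 + 45/60 + 29.8/3600 = 88.7582778
  S → negative
  λ: 58′ + 31.9″ = 58.53167′; 104 + 58.53167/60 = 104.9755278
  E → positive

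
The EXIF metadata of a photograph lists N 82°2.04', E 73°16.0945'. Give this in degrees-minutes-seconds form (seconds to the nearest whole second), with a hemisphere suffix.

φ: fractional minutes 0.04000 × 60 = 2.40″
λ: fractional minutes 0.09450 × 60 = 5.67″

82°02′2″ N, 73°16′6″ E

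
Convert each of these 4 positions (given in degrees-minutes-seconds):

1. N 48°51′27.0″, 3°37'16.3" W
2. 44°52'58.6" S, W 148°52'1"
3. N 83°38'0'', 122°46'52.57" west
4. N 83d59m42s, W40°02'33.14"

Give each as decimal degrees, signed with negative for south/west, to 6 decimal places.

1. 48.857500, -3.621194
2. -44.882944, -148.866944
3. 83.633333, -122.781269
4. 83.995000, -40.042539

Point 1:
  Lat: 48 + 51/60 + 27/3600 = 48.8575000
  N ⇒ keep positive
  Longitude: 37′ + 16.3″ = 37.27167′; 3 + 37.27167/60 = 3.6211944
  W ⇒ negate
Point 2:
  φ: 44 + 52/60 + 58.6/3600 = 44.8829444
  S ⇒ negate
  λ: 148° + 52/60 + 1/3600 = 148 + 0.866667 + 0.000278 = 148.8669444
  W → negative
Point 3:
  Lat: 83° + 38/60 + 0/3600 = 83 + 0.633333 + 0.000000 = 83.6333333
  N ⇒ keep positive
  λ: 122 + 46/60 + 52.57/3600 = 122.7812694
  W → negative
Point 4:
  Lat: 83° + 59/60 + 42/3600 = 83 + 0.983333 + 0.011667 = 83.9950000
  N → positive
  Longitude: 40 + 2/60 + 33.14/3600 = 40.0425389
  hemisphere W, so the sign is −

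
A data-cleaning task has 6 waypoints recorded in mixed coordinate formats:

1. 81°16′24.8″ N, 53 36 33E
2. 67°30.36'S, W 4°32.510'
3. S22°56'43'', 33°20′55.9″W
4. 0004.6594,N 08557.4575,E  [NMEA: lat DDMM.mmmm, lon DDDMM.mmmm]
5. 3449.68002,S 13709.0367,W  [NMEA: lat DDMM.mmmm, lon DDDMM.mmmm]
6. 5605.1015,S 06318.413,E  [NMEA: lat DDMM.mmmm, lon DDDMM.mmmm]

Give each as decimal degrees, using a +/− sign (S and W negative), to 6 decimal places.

1. 81.273556, 53.609167
2. -67.506000, -4.541833
3. -22.945278, -33.348861
4. 0.077657, 85.957625
5. -34.828000, -137.150612
6. -56.085025, 63.306883

Point 1:
  Lat: 81° + 16/60 + 24.8/3600 = 81 + 0.266667 + 0.006889 = 81.2735556
  N → positive
  Lon: 53 + 36/60 + 33/3600 = 53.6091667
  E → positive
Point 2:
  φ: 30.36′ = 0.506000°; total 67.5060000
  S ⇒ negate
  λ: 4 + 32.51/60 = 4.5418333
  W → negative
Point 3:
  Latitude: 56′ + 43″ = 56.71667′; 22 + 56.71667/60 = 22.9452778
  S → negative
  Lon: 33° + 20/60 + 55.9/3600 = 33 + 0.333333 + 0.015528 = 33.3488611
  W → negative
Point 4:
  φ: degrees = first 2 digits = 0, minutes = 4.6594; 0 + 4.6594/60 = 0.0776567
  N → positive
  λ: degrees = first 3 digits = 85, minutes = 57.4575; 85 + 57.4575/60 = 85.9576250
  E → positive
Point 5:
  Latitude: split at 2 digits → 34° and 49.68002′; 34 + 49.68002/60 = 34.8280003
  hemisphere S, so the sign is −
  Longitude: split at 3 digits → 137° and 9.0367′; 137 + 9.0367/60 = 137.1506117
  W → negative
Point 6:
  Latitude: degrees = first 2 digits = 56, minutes = 5.1015; 56 + 5.1015/60 = 56.0850250
  hemisphere S, so the sign is −
  Longitude: split at 3 digits → 063° and 18.413′; 63 + 18.413/60 = 63.3068833
  E ⇒ keep positive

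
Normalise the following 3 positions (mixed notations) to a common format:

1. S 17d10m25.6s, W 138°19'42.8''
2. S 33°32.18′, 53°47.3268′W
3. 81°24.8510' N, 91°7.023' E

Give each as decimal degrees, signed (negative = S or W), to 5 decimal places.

1. -17.17378, -138.32856
2. -33.53633, -53.78878
3. 81.41418, 91.11705

Point 1:
  φ: 17 + 10/60 + 25.6/3600 = 17.173778
  S ⇒ negate
  Lon: 138 + 19/60 + 42.8/3600 = 138.328556
  W ⇒ negate
Point 2:
  Latitude: 32.18′ = 0.536333°; total 33.536333
  hemisphere S, so the sign is −
  Lon: 53 + 47.3268/60 = 53.788780
  hemisphere W, so the sign is −
Point 3:
  Latitude: 24.851′ = 0.414183°; total 81.414183
  N → positive
  Longitude: 91 + 7.023/60 = 91.117050
  E → positive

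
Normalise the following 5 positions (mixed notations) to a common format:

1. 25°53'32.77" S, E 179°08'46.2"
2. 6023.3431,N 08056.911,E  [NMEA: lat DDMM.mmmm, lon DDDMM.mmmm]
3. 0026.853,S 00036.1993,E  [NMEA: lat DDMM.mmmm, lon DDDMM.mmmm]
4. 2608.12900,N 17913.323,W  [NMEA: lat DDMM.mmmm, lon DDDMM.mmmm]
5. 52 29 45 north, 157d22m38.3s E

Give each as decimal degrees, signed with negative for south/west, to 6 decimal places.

Point 1:
  φ: 25° + 53/60 + 32.77/3600 = 25 + 0.883333 + 0.009103 = 25.8924361
  hemisphere S, so the sign is −
  Longitude: 179° + 8/60 + 46.2/3600 = 179 + 0.133333 + 0.012833 = 179.1461667
  E ⇒ keep positive
Point 2:
  φ: degrees = first 2 digits = 60, minutes = 23.3431; 60 + 23.3431/60 = 60.3890517
  N → positive
  Lon: split at 3 digits → 080° and 56.911′; 80 + 56.911/60 = 80.9485167
  E → positive
Point 3:
  Latitude: degrees = first 2 digits = 0, minutes = 26.853; 0 + 26.853/60 = 0.4475500
  S ⇒ negate
  λ: split at 3 digits → 000° and 36.1993′; 0 + 36.1993/60 = 0.6033217
  E ⇒ keep positive
Point 4:
  Lat: degrees = first 2 digits = 26, minutes = 8.129; 26 + 8.129/60 = 26.1354833
  N ⇒ keep positive
  Lon: split at 3 digits → 179° and 13.323′; 179 + 13.323/60 = 179.2220500
  W ⇒ negate
Point 5:
  Latitude: 29′ + 45″ = 29.75000′; 52 + 29.75000/60 = 52.4958333
  N ⇒ keep positive
  λ: 157° + 22/60 + 38.3/3600 = 157 + 0.366667 + 0.010639 = 157.3773056
  E → positive

1. -25.892436, 179.146167
2. 60.389052, 80.948517
3. -0.447550, 0.603322
4. 26.135483, -179.222050
5. 52.495833, 157.377306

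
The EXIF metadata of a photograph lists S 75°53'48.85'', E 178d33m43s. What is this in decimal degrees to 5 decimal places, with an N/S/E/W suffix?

φ: 75° + 53/60 + 48.85/3600 = 75 + 0.883333 + 0.013569 = 75.896903
Lon: 178 + 33/60 + 43/3600 = 178.561944

75.89690° S, 178.56194° E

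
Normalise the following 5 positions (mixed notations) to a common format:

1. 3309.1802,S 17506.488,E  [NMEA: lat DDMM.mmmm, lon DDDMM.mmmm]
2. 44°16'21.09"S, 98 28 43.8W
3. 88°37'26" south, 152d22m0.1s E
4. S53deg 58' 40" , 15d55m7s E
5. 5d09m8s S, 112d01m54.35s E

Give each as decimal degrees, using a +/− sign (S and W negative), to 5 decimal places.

1. -33.15300, 175.10813
2. -44.27253, -98.47883
3. -88.62389, 152.36669
4. -53.97778, 15.91861
5. -5.15222, 112.03176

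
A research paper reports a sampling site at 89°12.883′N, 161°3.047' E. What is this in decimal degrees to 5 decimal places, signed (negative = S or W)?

Lat: 12.883′ = 0.214717°; total 89.214717
N ⇒ keep positive
λ: 161 + 3.047/60 = 161.050783
E ⇒ keep positive

89.21472, 161.05078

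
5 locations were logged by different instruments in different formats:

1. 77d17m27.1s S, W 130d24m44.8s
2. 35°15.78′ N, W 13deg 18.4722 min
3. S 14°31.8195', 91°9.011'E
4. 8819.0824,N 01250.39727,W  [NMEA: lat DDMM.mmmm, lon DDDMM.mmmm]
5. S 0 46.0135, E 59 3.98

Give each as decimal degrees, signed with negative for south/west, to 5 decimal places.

1. -77.29086, -130.41244
2. 35.26300, -13.30787
3. -14.53033, 91.15018
4. 88.31804, -12.83995
5. -0.76689, 59.06633

Point 1:
  Latitude: 77° + 17/60 + 27.1/3600 = 77 + 0.283333 + 0.007528 = 77.290861
  S ⇒ negate
  Longitude: 24′ + 44.8″ = 24.74667′; 130 + 24.74667/60 = 130.412444
  W ⇒ negate
Point 2:
  Lat: 15.78′ = 0.263000°; total 35.263000
  N ⇒ keep positive
  Longitude: 18.4722′ = 0.307870°; total 13.307870
  W ⇒ negate
Point 3:
  φ: 14 + 31.8195/60 = 14.530325
  S ⇒ negate
  Longitude: 9.011′ = 0.150183°; total 91.150183
  E ⇒ keep positive
Point 4:
  Latitude: degrees = first 2 digits = 88, minutes = 19.0824; 88 + 19.0824/60 = 88.318040
  N → positive
  Longitude: split at 3 digits → 012° and 50.39727′; 12 + 50.39727/60 = 12.839955
  W → negative
Point 5:
  Latitude: 0 + 46.0135/60 = 0.766892
  hemisphere S, so the sign is −
  Longitude: 59 + 3.98/60 = 59.066333
  E ⇒ keep positive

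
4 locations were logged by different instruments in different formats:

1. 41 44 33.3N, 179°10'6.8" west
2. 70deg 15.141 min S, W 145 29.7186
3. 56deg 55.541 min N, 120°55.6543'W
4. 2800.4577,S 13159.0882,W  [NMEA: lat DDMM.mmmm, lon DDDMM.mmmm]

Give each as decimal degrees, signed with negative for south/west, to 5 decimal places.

Point 1:
  Latitude: 41° + 44/60 + 33.3/3600 = 41 + 0.733333 + 0.009250 = 41.742583
  N ⇒ keep positive
  λ: 179° + 10/60 + 6.8/3600 = 179 + 0.166667 + 0.001889 = 179.168556
  W ⇒ negate
Point 2:
  Lat: 15.141′ = 0.252350°; total 70.252350
  S → negative
  λ: 145 + 29.7186/60 = 145.495310
  hemisphere W, so the sign is −
Point 3:
  φ: 56 + 55.541/60 = 56.925683
  N ⇒ keep positive
  λ: 55.6543′ = 0.927572°; total 120.927572
  W ⇒ negate
Point 4:
  Latitude: degrees = first 2 digits = 28, minutes = 0.4577; 28 + 0.4577/60 = 28.007628
  S → negative
  Lon: split at 3 digits → 131° and 59.0882′; 131 + 59.0882/60 = 131.984803
  W ⇒ negate

1. 41.74258, -179.16856
2. -70.25235, -145.49531
3. 56.92568, -120.92757
4. -28.00763, -131.98480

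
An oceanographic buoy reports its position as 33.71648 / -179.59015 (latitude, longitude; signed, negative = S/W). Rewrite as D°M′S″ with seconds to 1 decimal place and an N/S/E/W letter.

33°42′59.3″ N, 179°35′24.5″ W

φ: whole degrees 33; 42.98880′ → 42′ and 59.328″
Longitude is negative → W; |value| = 179.590150
Longitude: 0.590150° → 35.40900′; 0.40900 × 60 = 24.540″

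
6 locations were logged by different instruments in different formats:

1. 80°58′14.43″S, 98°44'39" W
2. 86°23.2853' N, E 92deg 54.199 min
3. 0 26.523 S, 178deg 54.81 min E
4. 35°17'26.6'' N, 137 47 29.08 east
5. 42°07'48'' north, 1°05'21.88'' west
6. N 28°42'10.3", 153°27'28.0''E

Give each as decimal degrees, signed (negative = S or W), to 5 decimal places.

1. -80.97068, -98.74417
2. 86.38809, 92.90332
3. -0.44205, 178.91350
4. 35.29072, 137.79141
5. 42.13000, -1.08941
6. 28.70286, 153.45778

Point 1:
  Lat: 80° + 58/60 + 14.43/3600 = 80 + 0.966667 + 0.004008 = 80.970675
  S ⇒ negate
  Longitude: 44′ + 39″ = 44.65000′; 98 + 44.65000/60 = 98.744167
  hemisphere W, so the sign is −
Point 2:
  Lat: 86 + 23.2853/60 = 86.388088
  N ⇒ keep positive
  λ: 92 + 54.199/60 = 92.903317
  E → positive
Point 3:
  Latitude: 0 + 26.523/60 = 0.442050
  S → negative
  Longitude: 54.81′ = 0.913500°; total 178.913500
  E ⇒ keep positive
Point 4:
  φ: 17′ + 26.6″ = 17.44333′; 35 + 17.44333/60 = 35.290722
  N ⇒ keep positive
  λ: 137° + 47/60 + 29.08/3600 = 137 + 0.783333 + 0.008078 = 137.791411
  E ⇒ keep positive
Point 5:
  Latitude: 42 + 7/60 + 48/3600 = 42.130000
  N ⇒ keep positive
  Longitude: 1 + 5/60 + 21.88/3600 = 1.089411
  W ⇒ negate
Point 6:
  φ: 28 + 42/60 + 10.3/3600 = 28.702861
  N ⇒ keep positive
  Longitude: 153 + 27/60 + 28/3600 = 153.457778
  E → positive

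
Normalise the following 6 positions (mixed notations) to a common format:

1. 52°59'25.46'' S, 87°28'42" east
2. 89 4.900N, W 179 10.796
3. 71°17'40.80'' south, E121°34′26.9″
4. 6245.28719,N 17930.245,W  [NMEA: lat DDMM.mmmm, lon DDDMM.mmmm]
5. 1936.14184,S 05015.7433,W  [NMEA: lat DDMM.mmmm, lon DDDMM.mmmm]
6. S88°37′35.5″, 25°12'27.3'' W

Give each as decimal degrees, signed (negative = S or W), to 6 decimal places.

1. -52.990406, 87.478333
2. 89.081667, -179.179933
3. -71.294667, 121.574139
4. 62.754787, -179.504083
5. -19.602364, -50.262388
6. -88.626528, -25.207583

Point 1:
  Lat: 59′ + 25.46″ = 59.42433′; 52 + 59.42433/60 = 52.9904056
  S ⇒ negate
  Lon: 28′ + 42″ = 28.70000′; 87 + 28.70000/60 = 87.4783333
  E ⇒ keep positive
Point 2:
  φ: 89 + 4.9/60 = 89.0816667
  N → positive
  λ: 10.796′ = 0.179933°; total 179.1799333
  W ⇒ negate
Point 3:
  φ: 71 + 17/60 + 40.8/3600 = 71.2946667
  S ⇒ negate
  Longitude: 121° + 34/60 + 26.9/3600 = 121 + 0.566667 + 0.007472 = 121.5741389
  E → positive
Point 4:
  φ: degrees = first 2 digits = 62, minutes = 45.28719; 62 + 45.28719/60 = 62.7547865
  N ⇒ keep positive
  Longitude: split at 3 digits → 179° and 30.245′; 179 + 30.245/60 = 179.5040833
  W → negative
Point 5:
  Latitude: split at 2 digits → 19° and 36.14184′; 19 + 36.14184/60 = 19.6023640
  hemisphere S, so the sign is −
  Longitude: degrees = first 3 digits = 50, minutes = 15.7433; 50 + 15.7433/60 = 50.2623883
  W → negative
Point 6:
  Latitude: 37′ + 35.5″ = 37.59167′; 88 + 37.59167/60 = 88.6265278
  S → negative
  Lon: 25° + 12/60 + 27.3/3600 = 25 + 0.200000 + 0.007583 = 25.2075833
  hemisphere W, so the sign is −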